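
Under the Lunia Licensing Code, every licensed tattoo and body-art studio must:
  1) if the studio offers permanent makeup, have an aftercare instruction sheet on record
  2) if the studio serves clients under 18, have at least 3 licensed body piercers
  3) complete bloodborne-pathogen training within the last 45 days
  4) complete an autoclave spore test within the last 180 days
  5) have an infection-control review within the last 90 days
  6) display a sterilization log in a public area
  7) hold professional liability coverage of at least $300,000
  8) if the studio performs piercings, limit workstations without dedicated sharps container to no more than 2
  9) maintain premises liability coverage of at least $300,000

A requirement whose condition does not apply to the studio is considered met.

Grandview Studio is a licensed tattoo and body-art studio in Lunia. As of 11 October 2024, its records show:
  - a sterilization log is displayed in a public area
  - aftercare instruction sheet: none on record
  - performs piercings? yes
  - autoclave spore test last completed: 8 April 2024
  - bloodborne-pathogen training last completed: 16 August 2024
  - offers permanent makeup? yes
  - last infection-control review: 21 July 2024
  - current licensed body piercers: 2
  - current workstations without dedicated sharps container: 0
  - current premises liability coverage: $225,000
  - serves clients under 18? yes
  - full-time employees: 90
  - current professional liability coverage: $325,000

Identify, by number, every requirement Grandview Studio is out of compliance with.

1. condition 'offers permanent makeup' holds; aftercare instruction sheet absent → not met
2. condition 'serves clients under 18' holds; licensed body piercers 2 < 3 → not met
3. bloodborne-pathogen training 56 days ago vs limit 45 → not met
4. autoclave spore test 186 days ago vs limit 180 → not met
5. infection-control review 82 days ago vs limit 90 → met
6. sterilization log present → met
7. professional liability coverage $325,000 ≥ $300,000 → met
8. condition 'performs piercings' holds; workstations without dedicated sharps container 0 ≤ 2 → met
9. premises liability coverage $225,000 < $300,000 → not met
Not met: 1, 2, 3, 4, 9

1, 2, 3, 4, 9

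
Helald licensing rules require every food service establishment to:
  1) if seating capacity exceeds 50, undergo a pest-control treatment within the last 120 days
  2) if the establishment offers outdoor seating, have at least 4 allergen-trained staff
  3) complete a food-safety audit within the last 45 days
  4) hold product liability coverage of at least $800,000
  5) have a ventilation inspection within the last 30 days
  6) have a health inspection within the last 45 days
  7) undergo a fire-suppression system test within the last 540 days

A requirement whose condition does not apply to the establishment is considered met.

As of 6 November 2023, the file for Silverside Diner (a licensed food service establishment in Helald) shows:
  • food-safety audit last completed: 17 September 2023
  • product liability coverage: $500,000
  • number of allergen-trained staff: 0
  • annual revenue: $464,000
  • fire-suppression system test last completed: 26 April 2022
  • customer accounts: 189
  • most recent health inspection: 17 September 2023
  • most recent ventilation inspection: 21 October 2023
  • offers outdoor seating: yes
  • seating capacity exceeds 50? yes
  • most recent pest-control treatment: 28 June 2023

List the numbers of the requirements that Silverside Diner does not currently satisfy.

1, 2, 3, 4, 6, 7

1. condition 'seating capacity exceeds 50' holds; pest-control treatment 131 days ago vs limit 120 → not met
2. condition 'offers outdoor seating' holds; allergen-trained staff 0 < 4 → not met
3. food-safety audit 50 days ago vs limit 45 → not met
4. product liability coverage $500,000 < $800,000 → not met
5. ventilation inspection 16 days ago vs limit 30 → met
6. health inspection 50 days ago vs limit 45 → not met
7. fire-suppression system test 559 days ago vs limit 540 → not met
Not met: 1, 2, 3, 4, 6, 7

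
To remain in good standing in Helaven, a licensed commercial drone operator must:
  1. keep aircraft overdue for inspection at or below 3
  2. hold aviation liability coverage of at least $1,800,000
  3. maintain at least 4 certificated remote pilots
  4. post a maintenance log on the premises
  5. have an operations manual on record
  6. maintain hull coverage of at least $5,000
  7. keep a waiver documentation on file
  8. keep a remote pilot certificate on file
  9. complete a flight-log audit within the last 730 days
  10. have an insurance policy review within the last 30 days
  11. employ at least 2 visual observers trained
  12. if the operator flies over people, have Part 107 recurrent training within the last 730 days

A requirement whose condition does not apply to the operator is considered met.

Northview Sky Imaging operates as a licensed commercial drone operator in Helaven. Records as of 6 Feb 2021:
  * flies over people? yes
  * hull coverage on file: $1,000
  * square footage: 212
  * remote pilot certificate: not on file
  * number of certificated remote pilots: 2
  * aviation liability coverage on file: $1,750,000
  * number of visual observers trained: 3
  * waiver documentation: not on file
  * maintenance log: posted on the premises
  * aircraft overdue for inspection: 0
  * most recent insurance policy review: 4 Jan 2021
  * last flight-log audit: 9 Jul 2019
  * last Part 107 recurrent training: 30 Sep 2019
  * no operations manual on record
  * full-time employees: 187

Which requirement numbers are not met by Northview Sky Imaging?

2, 3, 5, 6, 7, 8, 10

1. aircraft overdue for inspection 0 ≤ 3 → met
2. aviation liability coverage $1,750,000 < $1,800,000 → not met
3. certificated remote pilots 2 < 4 → not met
4. maintenance log present → met
5. operations manual absent → not met
6. hull coverage $1,000 < $5,000 → not met
7. waiver documentation absent → not met
8. remote pilot certificate absent → not met
9. flight-log audit 578 days ago vs limit 730 → met
10. insurance policy review 33 days ago vs limit 30 → not met
11. visual observers trained 3 ≥ 2 → met
12. condition 'flies over people' holds; Part 107 recurrent training 495 days ago vs limit 730 → met
Not met: 2, 3, 5, 6, 7, 8, 10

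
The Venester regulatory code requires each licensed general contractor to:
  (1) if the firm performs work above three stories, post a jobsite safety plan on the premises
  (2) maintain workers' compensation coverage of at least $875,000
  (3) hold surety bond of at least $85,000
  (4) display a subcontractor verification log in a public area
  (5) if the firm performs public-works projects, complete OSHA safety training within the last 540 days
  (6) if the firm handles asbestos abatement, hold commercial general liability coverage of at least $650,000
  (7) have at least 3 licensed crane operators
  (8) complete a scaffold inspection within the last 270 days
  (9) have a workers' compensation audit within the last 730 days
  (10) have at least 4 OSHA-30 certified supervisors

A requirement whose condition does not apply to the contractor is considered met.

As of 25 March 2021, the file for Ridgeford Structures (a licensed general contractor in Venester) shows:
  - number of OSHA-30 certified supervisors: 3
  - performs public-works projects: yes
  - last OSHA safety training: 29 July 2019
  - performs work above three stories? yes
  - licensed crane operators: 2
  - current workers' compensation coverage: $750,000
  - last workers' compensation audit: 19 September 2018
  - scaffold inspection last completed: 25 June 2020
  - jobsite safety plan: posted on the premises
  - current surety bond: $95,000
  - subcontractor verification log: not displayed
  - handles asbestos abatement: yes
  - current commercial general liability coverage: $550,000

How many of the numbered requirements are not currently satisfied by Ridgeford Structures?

8

1. condition 'performs work above three stories' holds; jobsite safety plan present → met
2. workers' compensation coverage $750,000 < $875,000 → not met
3. surety bond $95,000 ≥ $85,000 → met
4. subcontractor verification log absent → not met
5. condition 'performs public-works projects' holds; OSHA safety training 605 days ago vs limit 540 → not met
6. condition 'handles asbestos abatement' holds; commercial general liability coverage $550,000 < $650,000 → not met
7. licensed crane operators 2 < 3 → not met
8. scaffold inspection 273 days ago vs limit 270 → not met
9. workers' compensation audit 918 days ago vs limit 730 → not met
10. OSHA-30 certified supervisors 3 < 4 → not met
Not met: 8 of 10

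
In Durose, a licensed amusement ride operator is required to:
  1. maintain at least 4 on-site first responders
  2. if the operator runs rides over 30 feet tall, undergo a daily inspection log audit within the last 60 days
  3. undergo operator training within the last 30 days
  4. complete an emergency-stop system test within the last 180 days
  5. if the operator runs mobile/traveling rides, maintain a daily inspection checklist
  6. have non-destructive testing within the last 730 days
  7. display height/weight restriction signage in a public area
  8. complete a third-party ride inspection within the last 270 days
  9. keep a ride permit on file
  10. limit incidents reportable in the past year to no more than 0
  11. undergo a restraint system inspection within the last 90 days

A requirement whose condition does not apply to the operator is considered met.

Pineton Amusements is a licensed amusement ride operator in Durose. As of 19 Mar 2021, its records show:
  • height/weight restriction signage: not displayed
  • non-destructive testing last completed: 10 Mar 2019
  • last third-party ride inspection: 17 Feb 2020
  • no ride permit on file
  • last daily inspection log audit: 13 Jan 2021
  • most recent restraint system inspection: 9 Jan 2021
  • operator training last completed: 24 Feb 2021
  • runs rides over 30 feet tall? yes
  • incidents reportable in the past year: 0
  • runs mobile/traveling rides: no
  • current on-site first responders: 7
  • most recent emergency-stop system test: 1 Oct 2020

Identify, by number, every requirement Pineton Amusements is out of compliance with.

2, 6, 7, 8, 9

1. on-site first responders 7 ≥ 4 → met
2. condition 'runs rides over 30 feet tall' holds; daily inspection log audit 65 days ago vs limit 60 → not met
3. operator training 23 days ago vs limit 30 → met
4. emergency-stop system test 169 days ago vs limit 180 → met
5. condition 'runs mobile/traveling rides' does not hold → requirement n/a → met
6. non-destructive testing 740 days ago vs limit 730 → not met
7. height/weight restriction signage absent → not met
8. third-party ride inspection 396 days ago vs limit 270 → not met
9. ride permit absent → not met
10. incidents reportable in the past year 0 ≤ 0 → met
11. restraint system inspection 69 days ago vs limit 90 → met
Not met: 2, 6, 7, 8, 9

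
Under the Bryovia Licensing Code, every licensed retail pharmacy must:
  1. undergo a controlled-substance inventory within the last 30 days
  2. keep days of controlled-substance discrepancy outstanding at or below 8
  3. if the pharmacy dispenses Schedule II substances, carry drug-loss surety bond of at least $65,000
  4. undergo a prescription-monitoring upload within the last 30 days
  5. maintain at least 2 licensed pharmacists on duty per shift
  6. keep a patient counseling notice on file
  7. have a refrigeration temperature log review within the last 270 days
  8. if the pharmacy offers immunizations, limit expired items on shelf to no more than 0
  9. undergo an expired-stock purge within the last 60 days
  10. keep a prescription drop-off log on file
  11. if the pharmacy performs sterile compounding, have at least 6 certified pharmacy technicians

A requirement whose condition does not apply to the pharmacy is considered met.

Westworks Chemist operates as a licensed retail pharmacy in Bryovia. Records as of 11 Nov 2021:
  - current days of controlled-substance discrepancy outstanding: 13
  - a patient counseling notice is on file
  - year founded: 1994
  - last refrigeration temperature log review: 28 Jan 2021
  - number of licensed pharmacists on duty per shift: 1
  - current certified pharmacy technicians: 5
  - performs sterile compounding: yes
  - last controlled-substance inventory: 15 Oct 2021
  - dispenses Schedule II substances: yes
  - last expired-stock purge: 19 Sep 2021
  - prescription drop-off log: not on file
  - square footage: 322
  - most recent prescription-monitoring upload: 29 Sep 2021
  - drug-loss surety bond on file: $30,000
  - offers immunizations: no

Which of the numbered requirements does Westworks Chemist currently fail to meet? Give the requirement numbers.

1. controlled-substance inventory 27 days ago vs limit 30 → met
2. days of controlled-substance discrepancy outstanding 13 > 8 → not met
3. condition 'dispenses Schedule II substances' holds; drug-loss surety bond $30,000 < $65,000 → not met
4. prescription-monitoring upload 43 days ago vs limit 30 → not met
5. licensed pharmacists on duty per shift 1 < 2 → not met
6. patient counseling notice present → met
7. refrigeration temperature log review 287 days ago vs limit 270 → not met
8. condition 'offers immunizations' does not hold → requirement n/a → met
9. expired-stock purge 53 days ago vs limit 60 → met
10. prescription drop-off log absent → not met
11. condition 'performs sterile compounding' holds; certified pharmacy technicians 5 < 6 → not met
Not met: 2, 3, 4, 5, 7, 10, 11

2, 3, 4, 5, 7, 10, 11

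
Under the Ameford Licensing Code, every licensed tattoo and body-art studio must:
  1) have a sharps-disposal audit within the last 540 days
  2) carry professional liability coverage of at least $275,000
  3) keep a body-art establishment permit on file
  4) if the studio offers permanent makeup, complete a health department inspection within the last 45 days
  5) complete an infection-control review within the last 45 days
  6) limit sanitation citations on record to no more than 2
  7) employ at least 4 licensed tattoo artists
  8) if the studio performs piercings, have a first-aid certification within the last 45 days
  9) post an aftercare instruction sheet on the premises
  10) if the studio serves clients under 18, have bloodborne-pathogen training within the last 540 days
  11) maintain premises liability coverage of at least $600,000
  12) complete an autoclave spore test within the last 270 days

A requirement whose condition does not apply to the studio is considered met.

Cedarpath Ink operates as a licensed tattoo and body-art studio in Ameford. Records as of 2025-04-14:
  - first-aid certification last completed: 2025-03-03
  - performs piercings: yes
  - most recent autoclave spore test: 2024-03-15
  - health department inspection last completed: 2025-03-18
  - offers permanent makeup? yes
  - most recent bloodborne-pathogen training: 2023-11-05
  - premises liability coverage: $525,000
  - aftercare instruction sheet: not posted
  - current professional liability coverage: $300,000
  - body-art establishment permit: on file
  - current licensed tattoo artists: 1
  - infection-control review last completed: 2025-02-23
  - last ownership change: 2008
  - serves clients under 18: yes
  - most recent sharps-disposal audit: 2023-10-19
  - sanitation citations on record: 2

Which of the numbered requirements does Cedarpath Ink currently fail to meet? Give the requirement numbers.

1, 5, 7, 9, 11, 12

1. sharps-disposal audit 543 days ago vs limit 540 → not met
2. professional liability coverage $300,000 ≥ $275,000 → met
3. body-art establishment permit present → met
4. condition 'offers permanent makeup' holds; health department inspection 27 days ago vs limit 45 → met
5. infection-control review 50 days ago vs limit 45 → not met
6. sanitation citations on record 2 ≤ 2 → met
7. licensed tattoo artists 1 < 4 → not met
8. condition 'performs piercings' holds; first-aid certification 42 days ago vs limit 45 → met
9. aftercare instruction sheet absent → not met
10. condition 'serves clients under 18' holds; bloodborne-pathogen training 526 days ago vs limit 540 → met
11. premises liability coverage $525,000 < $600,000 → not met
12. autoclave spore test 395 days ago vs limit 270 → not met
Not met: 1, 5, 7, 9, 11, 12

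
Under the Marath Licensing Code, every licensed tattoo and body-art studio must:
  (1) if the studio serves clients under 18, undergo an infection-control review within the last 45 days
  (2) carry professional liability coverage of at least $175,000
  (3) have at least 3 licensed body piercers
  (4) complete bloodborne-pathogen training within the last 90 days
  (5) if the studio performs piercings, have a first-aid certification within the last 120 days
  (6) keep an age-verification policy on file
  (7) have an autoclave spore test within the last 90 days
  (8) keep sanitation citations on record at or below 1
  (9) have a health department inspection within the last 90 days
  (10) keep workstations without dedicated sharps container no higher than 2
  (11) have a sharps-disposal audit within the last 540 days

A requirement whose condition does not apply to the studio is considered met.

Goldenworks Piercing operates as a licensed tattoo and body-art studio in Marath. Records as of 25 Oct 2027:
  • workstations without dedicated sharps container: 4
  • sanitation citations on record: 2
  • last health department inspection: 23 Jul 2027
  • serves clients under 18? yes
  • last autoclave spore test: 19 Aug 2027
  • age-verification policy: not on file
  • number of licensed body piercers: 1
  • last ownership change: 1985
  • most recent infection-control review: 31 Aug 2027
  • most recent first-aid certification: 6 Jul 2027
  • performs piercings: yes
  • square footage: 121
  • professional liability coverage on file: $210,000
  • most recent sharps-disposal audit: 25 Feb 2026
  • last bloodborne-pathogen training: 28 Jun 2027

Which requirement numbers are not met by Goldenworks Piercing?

1. condition 'serves clients under 18' holds; infection-control review 55 days ago vs limit 45 → not met
2. professional liability coverage $210,000 ≥ $175,000 → met
3. licensed body piercers 1 < 3 → not met
4. bloodborne-pathogen training 119 days ago vs limit 90 → not met
5. condition 'performs piercings' holds; first-aid certification 111 days ago vs limit 120 → met
6. age-verification policy absent → not met
7. autoclave spore test 67 days ago vs limit 90 → met
8. sanitation citations on record 2 > 1 → not met
9. health department inspection 94 days ago vs limit 90 → not met
10. workstations without dedicated sharps container 4 > 2 → not met
11. sharps-disposal audit 607 days ago vs limit 540 → not met
Not met: 1, 3, 4, 6, 8, 9, 10, 11

1, 3, 4, 6, 8, 9, 10, 11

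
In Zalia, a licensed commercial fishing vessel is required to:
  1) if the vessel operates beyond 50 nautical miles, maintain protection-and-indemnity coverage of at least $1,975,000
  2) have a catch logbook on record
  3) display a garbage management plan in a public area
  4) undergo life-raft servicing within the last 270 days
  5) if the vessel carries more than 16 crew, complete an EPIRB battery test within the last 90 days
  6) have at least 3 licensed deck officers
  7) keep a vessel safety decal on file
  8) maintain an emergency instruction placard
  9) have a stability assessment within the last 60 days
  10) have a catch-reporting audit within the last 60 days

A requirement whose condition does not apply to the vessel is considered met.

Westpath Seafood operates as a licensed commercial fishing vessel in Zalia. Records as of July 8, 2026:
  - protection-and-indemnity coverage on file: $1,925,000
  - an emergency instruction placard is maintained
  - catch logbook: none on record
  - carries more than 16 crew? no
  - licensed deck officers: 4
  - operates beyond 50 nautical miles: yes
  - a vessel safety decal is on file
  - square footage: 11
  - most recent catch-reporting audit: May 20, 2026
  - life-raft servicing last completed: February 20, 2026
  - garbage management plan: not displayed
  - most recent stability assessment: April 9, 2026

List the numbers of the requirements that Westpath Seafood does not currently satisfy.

1. condition 'operates beyond 50 nautical miles' holds; protection-and-indemnity coverage $1,925,000 < $1,975,000 → not met
2. catch logbook absent → not met
3. garbage management plan absent → not met
4. life-raft servicing 138 days ago vs limit 270 → met
5. condition 'carries more than 16 crew' does not hold → requirement n/a → met
6. licensed deck officers 4 ≥ 3 → met
7. vessel safety decal present → met
8. emergency instruction placard present → met
9. stability assessment 90 days ago vs limit 60 → not met
10. catch-reporting audit 49 days ago vs limit 60 → met
Not met: 1, 2, 3, 9

1, 2, 3, 9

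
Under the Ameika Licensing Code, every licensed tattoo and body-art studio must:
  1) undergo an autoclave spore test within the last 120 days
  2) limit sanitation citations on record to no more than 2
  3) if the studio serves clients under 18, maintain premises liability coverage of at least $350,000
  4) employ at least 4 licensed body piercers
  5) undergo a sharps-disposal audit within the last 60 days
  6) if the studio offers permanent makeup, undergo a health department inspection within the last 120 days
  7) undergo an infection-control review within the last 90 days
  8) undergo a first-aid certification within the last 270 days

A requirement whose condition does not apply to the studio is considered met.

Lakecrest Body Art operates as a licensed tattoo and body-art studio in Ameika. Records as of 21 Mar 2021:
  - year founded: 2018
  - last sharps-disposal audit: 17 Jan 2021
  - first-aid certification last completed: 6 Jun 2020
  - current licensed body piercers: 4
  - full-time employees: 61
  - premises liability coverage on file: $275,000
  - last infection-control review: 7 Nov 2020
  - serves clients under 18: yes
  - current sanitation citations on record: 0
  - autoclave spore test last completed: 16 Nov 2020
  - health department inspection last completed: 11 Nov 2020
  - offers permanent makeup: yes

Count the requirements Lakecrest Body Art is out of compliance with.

6

1. autoclave spore test 125 days ago vs limit 120 → not met
2. sanitation citations on record 0 ≤ 2 → met
3. condition 'serves clients under 18' holds; premises liability coverage $275,000 < $350,000 → not met
4. licensed body piercers 4 ≥ 4 → met
5. sharps-disposal audit 63 days ago vs limit 60 → not met
6. condition 'offers permanent makeup' holds; health department inspection 130 days ago vs limit 120 → not met
7. infection-control review 134 days ago vs limit 90 → not met
8. first-aid certification 288 days ago vs limit 270 → not met
Not met: 6 of 8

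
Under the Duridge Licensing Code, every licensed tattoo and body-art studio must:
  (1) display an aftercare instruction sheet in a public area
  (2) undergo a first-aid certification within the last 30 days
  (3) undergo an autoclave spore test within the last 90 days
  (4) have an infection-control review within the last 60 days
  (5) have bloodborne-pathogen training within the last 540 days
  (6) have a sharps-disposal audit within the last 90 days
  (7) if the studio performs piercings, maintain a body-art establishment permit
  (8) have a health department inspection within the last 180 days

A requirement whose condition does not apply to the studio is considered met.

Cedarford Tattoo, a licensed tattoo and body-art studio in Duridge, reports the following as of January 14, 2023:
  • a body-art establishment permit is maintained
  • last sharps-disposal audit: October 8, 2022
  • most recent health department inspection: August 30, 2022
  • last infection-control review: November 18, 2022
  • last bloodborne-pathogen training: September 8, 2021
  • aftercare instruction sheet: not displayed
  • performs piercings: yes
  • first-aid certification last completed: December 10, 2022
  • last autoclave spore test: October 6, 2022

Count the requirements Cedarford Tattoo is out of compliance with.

1. aftercare instruction sheet absent → not met
2. first-aid certification 35 days ago vs limit 30 → not met
3. autoclave spore test 100 days ago vs limit 90 → not met
4. infection-control review 57 days ago vs limit 60 → met
5. bloodborne-pathogen training 493 days ago vs limit 540 → met
6. sharps-disposal audit 98 days ago vs limit 90 → not met
7. condition 'performs piercings' holds; body-art establishment permit present → met
8. health department inspection 137 days ago vs limit 180 → met
Not met: 4 of 8

4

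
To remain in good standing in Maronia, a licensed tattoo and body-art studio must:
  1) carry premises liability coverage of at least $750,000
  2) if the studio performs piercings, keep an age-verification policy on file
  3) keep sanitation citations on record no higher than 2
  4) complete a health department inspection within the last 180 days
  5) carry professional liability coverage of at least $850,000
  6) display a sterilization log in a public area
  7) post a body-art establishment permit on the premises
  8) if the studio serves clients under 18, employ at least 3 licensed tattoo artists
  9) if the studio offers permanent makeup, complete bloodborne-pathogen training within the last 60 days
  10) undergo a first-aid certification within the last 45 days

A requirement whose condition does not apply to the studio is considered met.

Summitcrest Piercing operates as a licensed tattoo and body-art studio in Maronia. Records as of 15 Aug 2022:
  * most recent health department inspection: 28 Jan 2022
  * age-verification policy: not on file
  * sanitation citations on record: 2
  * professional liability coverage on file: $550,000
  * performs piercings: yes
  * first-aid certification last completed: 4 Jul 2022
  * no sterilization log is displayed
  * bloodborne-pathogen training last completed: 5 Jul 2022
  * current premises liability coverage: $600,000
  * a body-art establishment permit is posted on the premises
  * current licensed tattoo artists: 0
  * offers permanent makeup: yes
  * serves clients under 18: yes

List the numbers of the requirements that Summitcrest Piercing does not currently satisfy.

1, 2, 4, 5, 6, 8

1. premises liability coverage $600,000 < $750,000 → not met
2. condition 'performs piercings' holds; age-verification policy absent → not met
3. sanitation citations on record 2 ≤ 2 → met
4. health department inspection 199 days ago vs limit 180 → not met
5. professional liability coverage $550,000 < $850,000 → not met
6. sterilization log absent → not met
7. body-art establishment permit present → met
8. condition 'serves clients under 18' holds; licensed tattoo artists 0 < 3 → not met
9. condition 'offers permanent makeup' holds; bloodborne-pathogen training 41 days ago vs limit 60 → met
10. first-aid certification 42 days ago vs limit 45 → met
Not met: 1, 2, 4, 5, 6, 8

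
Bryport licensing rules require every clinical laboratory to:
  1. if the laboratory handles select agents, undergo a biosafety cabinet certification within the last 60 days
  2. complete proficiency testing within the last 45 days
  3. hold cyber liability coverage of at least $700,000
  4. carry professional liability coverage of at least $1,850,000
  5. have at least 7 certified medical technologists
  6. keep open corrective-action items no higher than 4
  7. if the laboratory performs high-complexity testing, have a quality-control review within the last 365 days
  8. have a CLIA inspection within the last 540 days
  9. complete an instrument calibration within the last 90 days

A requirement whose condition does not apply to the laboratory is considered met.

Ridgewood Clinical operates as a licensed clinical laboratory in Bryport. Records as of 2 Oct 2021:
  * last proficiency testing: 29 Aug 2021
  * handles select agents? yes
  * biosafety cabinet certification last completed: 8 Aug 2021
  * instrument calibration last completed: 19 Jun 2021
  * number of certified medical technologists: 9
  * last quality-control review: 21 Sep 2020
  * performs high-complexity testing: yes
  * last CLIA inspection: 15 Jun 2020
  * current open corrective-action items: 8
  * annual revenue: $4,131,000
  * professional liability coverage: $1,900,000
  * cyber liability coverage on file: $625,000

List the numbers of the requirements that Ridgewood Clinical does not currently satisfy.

3, 6, 7, 9

1. condition 'handles select agents' holds; biosafety cabinet certification 55 days ago vs limit 60 → met
2. proficiency testing 34 days ago vs limit 45 → met
3. cyber liability coverage $625,000 < $700,000 → not met
4. professional liability coverage $1,900,000 ≥ $1,850,000 → met
5. certified medical technologists 9 ≥ 7 → met
6. open corrective-action items 8 > 4 → not met
7. condition 'performs high-complexity testing' holds; quality-control review 376 days ago vs limit 365 → not met
8. CLIA inspection 474 days ago vs limit 540 → met
9. instrument calibration 105 days ago vs limit 90 → not met
Not met: 3, 6, 7, 9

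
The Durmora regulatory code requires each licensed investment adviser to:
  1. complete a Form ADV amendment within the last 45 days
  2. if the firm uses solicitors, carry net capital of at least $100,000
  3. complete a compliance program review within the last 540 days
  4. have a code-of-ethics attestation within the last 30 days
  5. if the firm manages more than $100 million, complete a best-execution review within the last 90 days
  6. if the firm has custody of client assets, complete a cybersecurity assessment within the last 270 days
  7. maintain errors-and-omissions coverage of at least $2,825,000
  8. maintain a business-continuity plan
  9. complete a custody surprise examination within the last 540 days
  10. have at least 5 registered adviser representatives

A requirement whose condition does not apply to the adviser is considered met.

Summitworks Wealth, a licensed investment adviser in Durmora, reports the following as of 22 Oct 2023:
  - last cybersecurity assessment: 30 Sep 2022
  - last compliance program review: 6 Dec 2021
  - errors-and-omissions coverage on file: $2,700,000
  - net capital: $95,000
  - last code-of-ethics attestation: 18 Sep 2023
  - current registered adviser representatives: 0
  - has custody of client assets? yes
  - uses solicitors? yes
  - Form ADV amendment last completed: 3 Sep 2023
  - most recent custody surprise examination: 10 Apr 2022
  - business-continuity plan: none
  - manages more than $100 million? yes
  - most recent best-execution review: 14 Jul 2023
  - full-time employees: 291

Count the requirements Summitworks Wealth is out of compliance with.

10

1. Form ADV amendment 49 days ago vs limit 45 → not met
2. condition 'uses solicitors' holds; net capital $95,000 < $100,000 → not met
3. compliance program review 685 days ago vs limit 540 → not met
4. code-of-ethics attestation 34 days ago vs limit 30 → not met
5. condition 'manages more than $100 million' holds; best-execution review 100 days ago vs limit 90 → not met
6. condition 'has custody of client assets' holds; cybersecurity assessment 387 days ago vs limit 270 → not met
7. errors-and-omissions coverage $2,700,000 < $2,825,000 → not met
8. business-continuity plan absent → not met
9. custody surprise examination 560 days ago vs limit 540 → not met
10. registered adviser representatives 0 < 5 → not met
Not met: 10 of 10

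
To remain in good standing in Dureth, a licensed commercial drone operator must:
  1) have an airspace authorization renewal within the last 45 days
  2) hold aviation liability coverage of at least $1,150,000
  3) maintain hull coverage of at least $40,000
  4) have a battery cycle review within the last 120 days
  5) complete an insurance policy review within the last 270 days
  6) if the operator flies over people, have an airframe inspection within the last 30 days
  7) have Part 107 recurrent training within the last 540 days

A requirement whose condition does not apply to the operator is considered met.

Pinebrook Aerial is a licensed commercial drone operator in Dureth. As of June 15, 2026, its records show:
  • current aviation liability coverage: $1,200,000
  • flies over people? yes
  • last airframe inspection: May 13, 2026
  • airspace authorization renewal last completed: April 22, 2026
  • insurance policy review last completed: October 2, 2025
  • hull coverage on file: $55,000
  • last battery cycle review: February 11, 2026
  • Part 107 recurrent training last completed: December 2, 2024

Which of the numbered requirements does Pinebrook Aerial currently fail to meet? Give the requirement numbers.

1. airspace authorization renewal 54 days ago vs limit 45 → not met
2. aviation liability coverage $1,200,000 ≥ $1,150,000 → met
3. hull coverage $55,000 ≥ $40,000 → met
4. battery cycle review 124 days ago vs limit 120 → not met
5. insurance policy review 256 days ago vs limit 270 → met
6. condition 'flies over people' holds; airframe inspection 33 days ago vs limit 30 → not met
7. Part 107 recurrent training 560 days ago vs limit 540 → not met
Not met: 1, 4, 6, 7

1, 4, 6, 7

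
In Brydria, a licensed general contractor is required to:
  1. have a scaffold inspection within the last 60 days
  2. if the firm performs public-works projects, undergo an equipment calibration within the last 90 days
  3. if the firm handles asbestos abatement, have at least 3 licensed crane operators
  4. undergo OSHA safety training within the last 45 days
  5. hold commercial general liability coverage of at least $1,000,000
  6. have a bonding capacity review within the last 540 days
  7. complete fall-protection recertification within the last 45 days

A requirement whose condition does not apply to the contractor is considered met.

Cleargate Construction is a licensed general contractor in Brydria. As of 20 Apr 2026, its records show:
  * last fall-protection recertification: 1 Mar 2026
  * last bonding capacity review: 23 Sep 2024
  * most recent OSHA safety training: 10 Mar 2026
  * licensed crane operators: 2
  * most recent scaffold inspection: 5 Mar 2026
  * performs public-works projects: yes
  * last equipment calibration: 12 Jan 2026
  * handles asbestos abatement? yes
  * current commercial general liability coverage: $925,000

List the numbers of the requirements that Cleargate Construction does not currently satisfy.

1. scaffold inspection 46 days ago vs limit 60 → met
2. condition 'performs public-works projects' holds; equipment calibration 98 days ago vs limit 90 → not met
3. condition 'handles asbestos abatement' holds; licensed crane operators 2 < 3 → not met
4. OSHA safety training 41 days ago vs limit 45 → met
5. commercial general liability coverage $925,000 < $1,000,000 → not met
6. bonding capacity review 574 days ago vs limit 540 → not met
7. fall-protection recertification 50 days ago vs limit 45 → not met
Not met: 2, 3, 5, 6, 7

2, 3, 5, 6, 7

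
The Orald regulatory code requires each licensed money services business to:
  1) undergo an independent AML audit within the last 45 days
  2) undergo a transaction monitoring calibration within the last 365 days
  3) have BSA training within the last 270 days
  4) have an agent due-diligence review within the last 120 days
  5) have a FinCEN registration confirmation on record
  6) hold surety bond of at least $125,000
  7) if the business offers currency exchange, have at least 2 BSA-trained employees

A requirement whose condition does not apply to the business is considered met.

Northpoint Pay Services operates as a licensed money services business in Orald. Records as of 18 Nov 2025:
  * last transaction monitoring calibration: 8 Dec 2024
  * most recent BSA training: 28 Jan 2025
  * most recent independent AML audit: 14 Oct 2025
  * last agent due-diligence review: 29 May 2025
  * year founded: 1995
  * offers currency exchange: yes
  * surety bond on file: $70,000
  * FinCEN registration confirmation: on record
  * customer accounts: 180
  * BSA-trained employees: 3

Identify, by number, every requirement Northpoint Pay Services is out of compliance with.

1. independent AML audit 35 days ago vs limit 45 → met
2. transaction monitoring calibration 345 days ago vs limit 365 → met
3. BSA training 294 days ago vs limit 270 → not met
4. agent due-diligence review 173 days ago vs limit 120 → not met
5. FinCEN registration confirmation present → met
6. surety bond $70,000 < $125,000 → not met
7. condition 'offers currency exchange' holds; BSA-trained employees 3 ≥ 2 → met
Not met: 3, 4, 6

3, 4, 6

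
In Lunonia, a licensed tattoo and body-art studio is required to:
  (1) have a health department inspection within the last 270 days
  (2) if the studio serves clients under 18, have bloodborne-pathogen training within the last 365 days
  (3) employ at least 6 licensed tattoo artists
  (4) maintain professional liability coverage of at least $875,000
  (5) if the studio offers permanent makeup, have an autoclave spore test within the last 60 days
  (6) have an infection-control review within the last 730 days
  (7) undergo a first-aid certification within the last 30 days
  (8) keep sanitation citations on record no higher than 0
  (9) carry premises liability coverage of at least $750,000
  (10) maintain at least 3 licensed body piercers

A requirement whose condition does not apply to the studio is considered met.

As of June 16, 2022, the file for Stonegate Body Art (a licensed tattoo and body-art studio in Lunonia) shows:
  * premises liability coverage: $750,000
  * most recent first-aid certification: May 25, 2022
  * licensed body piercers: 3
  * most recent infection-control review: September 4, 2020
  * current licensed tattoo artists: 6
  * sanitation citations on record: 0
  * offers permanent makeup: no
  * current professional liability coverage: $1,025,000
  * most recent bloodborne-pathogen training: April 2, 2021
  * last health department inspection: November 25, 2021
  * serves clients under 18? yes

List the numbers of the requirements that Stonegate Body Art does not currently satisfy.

1. health department inspection 203 days ago vs limit 270 → met
2. condition 'serves clients under 18' holds; bloodborne-pathogen training 440 days ago vs limit 365 → not met
3. licensed tattoo artists 6 ≥ 6 → met
4. professional liability coverage $1,025,000 ≥ $875,000 → met
5. condition 'offers permanent makeup' does not hold → requirement n/a → met
6. infection-control review 650 days ago vs limit 730 → met
7. first-aid certification 22 days ago vs limit 30 → met
8. sanitation citations on record 0 ≤ 0 → met
9. premises liability coverage $750,000 ≥ $750,000 → met
10. licensed body piercers 3 ≥ 3 → met
Not met: 2

2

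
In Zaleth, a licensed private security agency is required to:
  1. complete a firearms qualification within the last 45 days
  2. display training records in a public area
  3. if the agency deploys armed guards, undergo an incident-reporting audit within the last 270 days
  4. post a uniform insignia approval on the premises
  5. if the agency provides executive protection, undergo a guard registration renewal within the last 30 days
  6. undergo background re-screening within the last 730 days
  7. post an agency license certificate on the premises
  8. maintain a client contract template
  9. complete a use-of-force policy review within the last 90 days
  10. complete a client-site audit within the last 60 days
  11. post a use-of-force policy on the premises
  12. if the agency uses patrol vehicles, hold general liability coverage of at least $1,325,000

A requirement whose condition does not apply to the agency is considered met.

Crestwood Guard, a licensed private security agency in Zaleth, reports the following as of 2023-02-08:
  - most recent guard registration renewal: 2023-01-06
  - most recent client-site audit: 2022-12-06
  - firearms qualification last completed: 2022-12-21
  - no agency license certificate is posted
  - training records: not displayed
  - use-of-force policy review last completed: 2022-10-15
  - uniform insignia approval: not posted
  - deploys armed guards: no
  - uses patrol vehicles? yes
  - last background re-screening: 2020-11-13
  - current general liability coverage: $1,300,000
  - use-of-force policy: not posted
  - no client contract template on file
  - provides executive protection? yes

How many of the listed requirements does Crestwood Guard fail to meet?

1. firearms qualification 49 days ago vs limit 45 → not met
2. training records absent → not met
3. condition 'deploys armed guards' does not hold → requirement n/a → met
4. uniform insignia approval absent → not met
5. condition 'provides executive protection' holds; guard registration renewal 33 days ago vs limit 30 → not met
6. background re-screening 817 days ago vs limit 730 → not met
7. agency license certificate absent → not met
8. client contract template absent → not met
9. use-of-force policy review 116 days ago vs limit 90 → not met
10. client-site audit 64 days ago vs limit 60 → not met
11. use-of-force policy absent → not met
12. condition 'uses patrol vehicles' holds; general liability coverage $1,300,000 < $1,325,000 → not met
Not met: 11 of 12

11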